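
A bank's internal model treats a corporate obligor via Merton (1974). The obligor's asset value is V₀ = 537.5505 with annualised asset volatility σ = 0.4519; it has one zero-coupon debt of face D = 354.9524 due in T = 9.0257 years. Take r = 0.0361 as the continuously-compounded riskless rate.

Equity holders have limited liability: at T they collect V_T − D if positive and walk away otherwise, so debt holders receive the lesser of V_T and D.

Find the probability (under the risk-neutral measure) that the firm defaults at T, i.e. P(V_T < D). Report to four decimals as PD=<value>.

PD=0.5529

d₁ = [ln(V₀/D) + (r + σ²/2)T] / (σ√T)
   = [ln(537.5505/354.9524) + (0.0361 + 0.5·0.4519²)·9.0257] / (0.4519·√9.0257)
   = [0.415039 + 1.247413] / 1.357634 = 1.224521
d₂ = d₁ − σ√T = 1.224521 − 1.357634 = -0.133113
risk-neutral PD = N(−d₂) = N(0.133113) = 0.552948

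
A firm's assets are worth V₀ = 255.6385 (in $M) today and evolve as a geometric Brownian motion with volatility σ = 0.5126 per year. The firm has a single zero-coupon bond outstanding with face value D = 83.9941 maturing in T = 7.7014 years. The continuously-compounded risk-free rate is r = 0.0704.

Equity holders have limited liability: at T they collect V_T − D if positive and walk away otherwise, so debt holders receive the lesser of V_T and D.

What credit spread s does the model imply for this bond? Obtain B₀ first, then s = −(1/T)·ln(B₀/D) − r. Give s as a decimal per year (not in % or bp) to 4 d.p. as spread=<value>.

spread=0.0236

d₁ = [ln(V₀/D) + (r + σ²/2)T] / (σ√T)
   = [ln(255.6385/83.9941) + (0.0704 + 0.5·0.5126²)·7.7014] / (0.5126·√7.7014)
   = [1.113018 + 1.553984] / 1.422537 = 1.874821
d₂ = d₁ − σ√T = 1.874821 − 1.422537 = 0.452284
N(d₁) = 0.969591,  N(d₂) = 0.674468,  e^(−rT) = 0.581480
E₀ = V₀·N(d₁) − D·e^(−rT)·N(d₂)
   = 255.6385·0.969591 − 83.9941·0.581480·0.674468 = 214.923252
B₀ = V₀ − E₀ = 255.6385 − 214.923252 = 40.715248
spread = −(1/T)·ln(B₀/D) − r = −(1/7.7014)·ln(40.715248/83.9941) − 0.0704 = 0.02362757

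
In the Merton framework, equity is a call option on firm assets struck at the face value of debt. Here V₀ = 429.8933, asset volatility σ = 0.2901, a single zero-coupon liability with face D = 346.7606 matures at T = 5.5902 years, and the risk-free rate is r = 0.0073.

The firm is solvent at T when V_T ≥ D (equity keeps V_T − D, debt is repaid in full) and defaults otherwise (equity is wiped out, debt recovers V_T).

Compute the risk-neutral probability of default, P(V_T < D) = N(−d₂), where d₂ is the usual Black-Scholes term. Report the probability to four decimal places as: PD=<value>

d₁ = [ln(V₀/D) + (r + σ²/2)T] / (σ√T)
   = [ln(429.8933/346.7606) + (0.0073 + 0.5·0.2901²)·5.5902] / (0.2901·√5.5902)
   = [0.214902 + 0.276039] / 0.685901 = 0.715761
d₂ = d₁ − σ√T = 0.715761 − 0.685901 = 0.029860
risk-neutral PD = N(−d₂) = N(-0.029860) = 0.488089

PD=0.4881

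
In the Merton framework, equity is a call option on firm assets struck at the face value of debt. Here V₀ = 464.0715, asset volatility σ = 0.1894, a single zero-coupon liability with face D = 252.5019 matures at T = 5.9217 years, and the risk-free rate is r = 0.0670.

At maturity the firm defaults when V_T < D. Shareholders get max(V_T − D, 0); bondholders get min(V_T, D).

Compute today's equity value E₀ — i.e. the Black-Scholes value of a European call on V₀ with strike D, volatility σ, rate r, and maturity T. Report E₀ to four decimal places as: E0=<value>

E0=294.9167

d₁ = [ln(V₀/D) + (r + σ²/2)T] / (σ√T)
   = [ln(464.0715/252.5019) + (0.0670 + 0.5·0.1894²)·5.9217] / (0.1894·√5.9217)
   = [0.608620 + 0.502967] / 0.460896 = 2.411793
d₂ = d₁ − σ√T = 2.411793 − 0.460896 = 1.950897
N(d₁) = 0.992063,  N(d₂) = 0.974465,  e^(−rT) = 0.672500
E₀ = V₀·N(d₁) − D·e^(−rT)·N(d₂)
   = 464.0715·0.992063 − 252.5019·0.672500·0.974465 = 294.916669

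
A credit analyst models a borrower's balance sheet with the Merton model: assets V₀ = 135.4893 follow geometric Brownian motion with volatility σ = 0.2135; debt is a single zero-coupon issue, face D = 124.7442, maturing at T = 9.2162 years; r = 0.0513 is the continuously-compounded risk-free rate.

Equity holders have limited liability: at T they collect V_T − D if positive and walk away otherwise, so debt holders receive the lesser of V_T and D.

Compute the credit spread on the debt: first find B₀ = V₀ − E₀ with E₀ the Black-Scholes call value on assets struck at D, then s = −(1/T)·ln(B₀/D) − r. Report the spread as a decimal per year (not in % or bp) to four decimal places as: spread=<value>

d₁ = [ln(V₀/D) + (r + σ²/2)T] / (σ√T)
   = [ln(135.4893/124.7442) + (0.0513 + 0.5·0.2135²)·9.2162] / (0.2135·√9.2162)
   = [0.082627 + 0.682839] / 0.648147 = 1.181006
d₂ = d₁ − σ√T = 1.181006 − 0.648147 = 0.532859
N(d₁) = 0.881200,  N(d₂) = 0.702934,  e^(−rT) = 0.623260
E₀ = V₀·N(d₁) − D·e^(−rT)·N(d₂)
   = 135.4893·0.881200 − 124.7442·0.623260·0.702934 = 64.741342
B₀ = V₀ − E₀ = 135.4893 − 64.741342 = 70.747958
spread = −(1/T)·ln(B₀/D) − r = −(1/9.2162)·ln(70.747958/124.7442) − 0.0513 = 0.01023746

spread=0.0102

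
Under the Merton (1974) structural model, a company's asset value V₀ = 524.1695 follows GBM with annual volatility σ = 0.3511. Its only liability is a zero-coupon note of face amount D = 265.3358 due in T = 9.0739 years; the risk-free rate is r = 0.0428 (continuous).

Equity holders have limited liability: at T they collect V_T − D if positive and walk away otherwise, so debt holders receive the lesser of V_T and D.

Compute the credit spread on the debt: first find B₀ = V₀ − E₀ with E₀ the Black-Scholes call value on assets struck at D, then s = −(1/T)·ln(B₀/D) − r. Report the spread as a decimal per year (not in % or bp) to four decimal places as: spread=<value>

d₁ = [ln(V₀/D) + (r + σ²/2)T] / (σ√T)
   = [ln(524.1695/265.3358) + (0.0428 + 0.5·0.3511²)·9.0739] / (0.3511·√9.0739)
   = [0.680819 + 0.947638] / 1.057616 = 1.539744
d₂ = d₁ − σ√T = 1.539744 − 1.057616 = 0.482128
N(d₁) = 0.938189,  N(d₂) = 0.685143,  e^(−rT) = 0.678166
E₀ = V₀·N(d₁) − D·e^(−rT)·N(d₂)
   = 524.1695·0.938189 − 265.3358·0.678166·0.685143 = 368.484079
B₀ = V₀ − E₀ = 524.1695 − 368.484079 = 155.685421
spread = −(1/T)·ln(B₀/D) − r = −(1/9.0739)·ln(155.685421/265.3358) − 0.0428 = 0.01595740

spread=0.0160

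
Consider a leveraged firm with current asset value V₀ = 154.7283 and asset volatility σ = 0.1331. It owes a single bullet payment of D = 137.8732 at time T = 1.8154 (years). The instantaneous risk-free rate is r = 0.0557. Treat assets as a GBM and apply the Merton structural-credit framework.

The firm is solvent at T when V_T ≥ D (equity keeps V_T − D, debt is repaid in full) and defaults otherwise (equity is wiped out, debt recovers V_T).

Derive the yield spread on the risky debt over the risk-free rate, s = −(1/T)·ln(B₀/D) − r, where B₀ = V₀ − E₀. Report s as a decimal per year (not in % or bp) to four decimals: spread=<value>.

spread=0.0061

d₁ = [ln(V₀/D) + (r + σ²/2)T] / (σ√T)
   = [ln(154.7283/137.8732) + (0.0557 + 0.5·0.1331²)·1.8154] / (0.1331·√1.8154)
   = [0.115336 + 0.117198] / 0.179335 = 1.296651
d₂ = d₁ − σ√T = 1.296651 − 0.179335 = 1.117317
N(d₁) = 0.902624,  N(d₂) = 0.868070,  e^(−rT) = 0.903827
E₀ = V₀·N(d₁) − D·e^(−rT)·N(d₂)
   = 154.7283·0.902624 − 137.8732·0.903827·0.868070 = 31.488267
B₀ = V₀ − E₀ = 154.7283 − 31.488267 = 123.240033
spread = −(1/T)·ln(B₀/D) − r = −(1/1.8154)·ln(123.240033/137.8732) − 0.0557 = 0.00610482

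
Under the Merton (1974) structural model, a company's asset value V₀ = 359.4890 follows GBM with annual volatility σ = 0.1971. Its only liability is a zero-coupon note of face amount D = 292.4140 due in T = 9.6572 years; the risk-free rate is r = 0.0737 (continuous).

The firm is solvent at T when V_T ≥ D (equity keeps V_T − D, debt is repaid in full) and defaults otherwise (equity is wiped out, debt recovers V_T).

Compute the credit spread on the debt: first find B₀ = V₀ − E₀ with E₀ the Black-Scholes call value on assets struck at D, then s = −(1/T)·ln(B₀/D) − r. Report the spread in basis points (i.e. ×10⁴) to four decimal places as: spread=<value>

spread=28.8930

d₁ = [ln(V₀/D) + (r + σ²/2)T] / (σ√T)
   = [ln(359.4890/292.4140) + (0.0737 + 0.5·0.1971²)·9.6572] / (0.1971·√9.6572)
   = [0.206513 + 0.899319] / 0.612509 = 1.805415
d₂ = d₁ − σ√T = 1.805415 − 0.612509 = 1.192906
N(d₁) = 0.964495,  N(d₂) = 0.883547,  e^(−rT) = 0.490792
E₀ = V₀·N(d₁) − D·e^(−rT)·N(d₂)
   = 359.4890·0.964495 − 292.4140·0.490792·0.883547 = 219.923724
B₀ = V₀ − E₀ = 359.4890 − 219.923724 = 139.565276
spread = −(1/T)·ln(B₀/D) − r = −(1/9.6572)·ln(139.565276/292.4140) − 0.0737 = 0.00288930
in basis points: 0.00288930 × 10⁴ = 28.8930 bp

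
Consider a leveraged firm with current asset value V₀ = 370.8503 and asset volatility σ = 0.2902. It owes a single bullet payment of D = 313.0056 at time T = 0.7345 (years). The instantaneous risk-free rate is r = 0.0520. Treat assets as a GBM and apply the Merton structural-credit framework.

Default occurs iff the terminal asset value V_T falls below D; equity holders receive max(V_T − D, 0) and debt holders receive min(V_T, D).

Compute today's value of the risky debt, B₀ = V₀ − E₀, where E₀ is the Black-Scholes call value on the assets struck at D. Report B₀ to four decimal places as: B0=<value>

d₁ = [ln(V₀/D) + (r + σ²/2)T] / (σ√T)
   = [ln(370.8503/313.0056) + (0.0520 + 0.5·0.2902²)·0.7345] / (0.2902·√0.7345)
   = [0.169577 + 0.069122] / 0.248710 = 0.959751
d₂ = d₁ − σ√T = 0.959751 − 0.248710 = 0.711041
N(d₁) = 0.831410,  N(d₂) = 0.761471,  e^(−rT) = 0.962526
E₀ = V₀·N(d₁) − D·e^(−rT)·N(d₂)
   = 370.8503·0.831410 − 313.0056·0.962526·0.761471 = 78.915670
B₀ = V₀ − E₀ = 370.8503 − 78.915670 = 291.934630

B0=291.9346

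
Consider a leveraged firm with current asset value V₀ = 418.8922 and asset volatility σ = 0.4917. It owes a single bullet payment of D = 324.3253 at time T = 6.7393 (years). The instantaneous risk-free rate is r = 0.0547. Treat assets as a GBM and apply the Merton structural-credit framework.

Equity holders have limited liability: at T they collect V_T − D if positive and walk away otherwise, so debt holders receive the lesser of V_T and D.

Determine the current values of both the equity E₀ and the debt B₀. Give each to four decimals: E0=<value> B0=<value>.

E0=265.6526 B0=153.2396

d₁ = [ln(V₀/D) + (r + σ²/2)T] / (σ√T)
   = [ln(418.8922/324.3253) + (0.0547 + 0.5·0.4917²)·6.7393] / (0.4917·√6.7393)
   = [0.255867 + 1.183316] / 1.276461 = 1.127479
d₂ = d₁ − σ√T = 1.127479 − 1.276461 = -0.148982
N(d₁) = 0.870230,  N(d₂) = 0.440784,  e^(−rT) = 0.691675
E₀ = V₀·N(d₁) − D·e^(−rT)·N(d₂)
   = 418.8922·0.870230 − 324.3253·0.691675·0.440784 = 265.652588
B₀ = V₀ − E₀ = 418.8922 − 265.652588 = 153.239612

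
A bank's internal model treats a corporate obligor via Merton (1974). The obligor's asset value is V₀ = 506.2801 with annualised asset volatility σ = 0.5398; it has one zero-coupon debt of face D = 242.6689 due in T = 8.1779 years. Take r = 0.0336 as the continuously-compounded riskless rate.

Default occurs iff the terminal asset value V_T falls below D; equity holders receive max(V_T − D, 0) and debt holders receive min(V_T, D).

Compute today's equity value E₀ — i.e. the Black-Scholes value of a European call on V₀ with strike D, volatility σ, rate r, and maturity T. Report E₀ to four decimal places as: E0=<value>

E0=383.7817

d₁ = [ln(V₀/D) + (r + σ²/2)T] / (σ√T)
   = [ln(506.2801/242.6689) + (0.0336 + 0.5·0.5398²)·8.1779] / (0.5398·√8.1779)
   = [0.735392 + 1.466232] / 1.543668 = 1.426230
d₂ = d₁ − σ√T = 1.426230 − 1.543668 = -0.117438
N(d₁) = 0.923099,  N(d₂) = 0.453256,  e^(−rT) = 0.759741
E₀ = V₀·N(d₁) − D·e^(−rT)·N(d₂)
   = 506.2801·0.923099 − 242.6689·0.759741·0.453256 = 383.781746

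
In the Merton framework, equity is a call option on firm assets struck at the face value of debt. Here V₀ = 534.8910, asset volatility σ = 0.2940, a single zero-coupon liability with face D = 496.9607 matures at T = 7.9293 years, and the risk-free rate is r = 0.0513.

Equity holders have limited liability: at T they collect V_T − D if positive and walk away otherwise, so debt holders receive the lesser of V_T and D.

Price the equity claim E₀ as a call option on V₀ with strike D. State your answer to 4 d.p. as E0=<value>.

E0=261.9838

d₁ = [ln(V₀/D) + (r + σ²/2)T] / (σ√T)
   = [ln(534.8910/496.9607) + (0.0513 + 0.5·0.2940²)·7.9293] / (0.2940·√7.9293)
   = [0.073552 + 0.749462] / 0.827875 = 0.994128
d₂ = d₁ − σ√T = 0.994128 − 0.827875 = 0.166253
N(d₁) = 0.839920,  N(d₂) = 0.566021,  e^(−rT) = 0.665795
E₀ = V₀·N(d₁) − D·e^(−rT)·N(d₂)
   = 534.8910·0.839920 − 496.9607·0.665795·0.566021 = 261.983799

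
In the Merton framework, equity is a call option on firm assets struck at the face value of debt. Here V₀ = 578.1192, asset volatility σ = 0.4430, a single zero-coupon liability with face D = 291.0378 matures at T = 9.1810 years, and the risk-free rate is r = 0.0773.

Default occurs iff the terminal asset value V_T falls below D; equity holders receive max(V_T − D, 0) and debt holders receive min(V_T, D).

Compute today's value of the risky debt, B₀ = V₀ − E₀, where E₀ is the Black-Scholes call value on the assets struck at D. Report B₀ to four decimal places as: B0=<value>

d₁ = [ln(V₀/D) + (r + σ²/2)T] / (σ√T)
   = [ln(578.1192/291.0378) + (0.0773 + 0.5·0.4430²)·9.1810] / (0.4430·√9.1810)
   = [0.686327 + 1.610572] / 1.342297 = 1.711170
d₂ = d₁ − σ√T = 1.711170 − 1.342297 = 0.368873
N(d₁) = 0.956475,  N(d₂) = 0.643889,  e^(−rT) = 0.491796
E₀ = V₀·N(d₁) − D·e^(−rT)·N(d₂)
   = 578.1192·0.956475 − 291.0378·0.491796·0.643889 = 460.796063
B₀ = V₀ − E₀ = 578.1192 − 460.796063 = 117.323137

B0=117.3231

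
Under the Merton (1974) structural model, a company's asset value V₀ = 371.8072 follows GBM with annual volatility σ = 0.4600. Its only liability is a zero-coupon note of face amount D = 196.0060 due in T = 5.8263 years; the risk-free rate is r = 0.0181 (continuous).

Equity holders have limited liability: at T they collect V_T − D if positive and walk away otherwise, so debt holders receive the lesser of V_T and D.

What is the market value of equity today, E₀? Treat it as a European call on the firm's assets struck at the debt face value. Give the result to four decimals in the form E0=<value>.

d₁ = [ln(V₀/D) + (r + σ²/2)T] / (σ√T)
   = [ln(371.8072/196.0060) + (0.0181 + 0.5·0.4600²)·5.8263] / (0.4600·√5.8263)
   = [0.640230 + 0.721879] / 1.110336 = 1.226754
d₂ = d₁ − σ√T = 1.226754 − 1.110336 = 0.116419
N(d₁) = 0.890042,  N(d₂) = 0.546340,  e^(−rT) = 0.899914
E₀ = V₀·N(d₁) − D·e^(−rT)·N(d₂)
   = 371.8072·0.890042 − 196.0060·0.899914·0.546340 = 234.556159

E0=234.5562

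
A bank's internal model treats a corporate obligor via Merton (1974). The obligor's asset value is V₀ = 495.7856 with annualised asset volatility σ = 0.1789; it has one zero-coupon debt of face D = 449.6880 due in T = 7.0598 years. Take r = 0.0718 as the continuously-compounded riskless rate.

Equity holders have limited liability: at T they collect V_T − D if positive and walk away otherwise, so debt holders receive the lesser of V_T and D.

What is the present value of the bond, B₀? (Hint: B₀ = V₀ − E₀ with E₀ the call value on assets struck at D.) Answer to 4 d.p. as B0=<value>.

d₁ = [ln(V₀/D) + (r + σ²/2)T] / (σ√T)
   = [ln(495.7856/449.6880) + (0.0718 + 0.5·0.1789²)·7.0598] / (0.1789·√7.0598)
   = [0.097590 + 0.619869] / 0.475342 = 1.509351
d₂ = d₁ − σ√T = 1.509351 − 0.475342 = 1.034008
N(d₁) = 0.934395,  N(d₂) = 0.849434,  e^(−rT) = 0.602364
E₀ = V₀·N(d₁) − D·e^(−rT)·N(d₂)
   = 495.7856·0.934395 − 449.6880·0.602364·0.849434 = 233.168721
B₀ = V₀ − E₀ = 495.7856 − 233.168721 = 262.616879

B0=262.6169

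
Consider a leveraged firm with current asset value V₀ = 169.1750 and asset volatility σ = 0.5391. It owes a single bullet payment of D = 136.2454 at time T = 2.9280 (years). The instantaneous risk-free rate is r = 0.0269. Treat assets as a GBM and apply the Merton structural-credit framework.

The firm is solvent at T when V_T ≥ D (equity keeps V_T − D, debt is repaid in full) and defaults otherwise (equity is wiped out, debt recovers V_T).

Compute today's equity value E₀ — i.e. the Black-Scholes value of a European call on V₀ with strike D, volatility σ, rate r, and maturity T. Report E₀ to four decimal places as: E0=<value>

E0=76.5168

d₁ = [ln(V₀/D) + (r + σ²/2)T] / (σ√T)
   = [ln(169.1750/136.2454) + (0.0269 + 0.5·0.5391²)·2.9280] / (0.5391·√2.9280)
   = [0.216476 + 0.504244] / 0.922476 = 0.781289
d₂ = d₁ − σ√T = 0.781289 − 0.922476 = -0.141187
N(d₁) = 0.782684,  N(d₂) = 0.443861,  e^(−rT) = 0.924259
E₀ = V₀·N(d₁) − D·e^(−rT)·N(d₂)
   = 169.1750·0.782684 − 136.2454·0.924259·0.443861 = 76.516842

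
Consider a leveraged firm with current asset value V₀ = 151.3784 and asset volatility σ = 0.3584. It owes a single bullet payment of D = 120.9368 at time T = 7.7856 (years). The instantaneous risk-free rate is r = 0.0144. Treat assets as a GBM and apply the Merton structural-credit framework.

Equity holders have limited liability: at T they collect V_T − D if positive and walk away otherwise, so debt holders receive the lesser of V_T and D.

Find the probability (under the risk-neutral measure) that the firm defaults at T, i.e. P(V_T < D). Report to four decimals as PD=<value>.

PD=0.5649

d₁ = [ln(V₀/D) + (r + σ²/2)T] / (σ√T)
   = [ln(151.3784/120.9368) + (0.0144 + 0.5·0.3584²)·7.7856] / (0.3584·√7.7856)
   = [0.224515 + 0.612145] / 1.000032 = 0.836632
d₂ = d₁ − σ√T = 0.836632 − 1.000032 = -0.163400
risk-neutral PD = N(−d₂) = N(0.163400) = 0.564898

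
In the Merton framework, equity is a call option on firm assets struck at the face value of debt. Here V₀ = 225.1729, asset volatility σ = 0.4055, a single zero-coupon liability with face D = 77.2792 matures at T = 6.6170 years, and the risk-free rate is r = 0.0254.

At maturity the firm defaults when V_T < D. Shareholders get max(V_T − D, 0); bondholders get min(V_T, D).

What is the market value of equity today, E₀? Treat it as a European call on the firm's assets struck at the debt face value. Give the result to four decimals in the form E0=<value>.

d₁ = [ln(V₀/D) + (r + σ²/2)T] / (σ√T)
   = [ln(225.1729/77.2792) + (0.0254 + 0.5·0.4055²)·6.6170] / (0.4055·√6.6170)
   = [1.069444 + 0.712089] / 1.043089 = 1.707939
d₂ = d₁ − σ√T = 1.707939 − 1.043089 = 0.664850
N(d₁) = 0.956176,  N(d₂) = 0.746927,  e^(−rT) = 0.845293
E₀ = V₀·N(d₁) − D·e^(−rT)·N(d₂)
   = 225.1729·0.956176 − 77.2792·0.845293·0.746927 = 166.513034

E0=166.5130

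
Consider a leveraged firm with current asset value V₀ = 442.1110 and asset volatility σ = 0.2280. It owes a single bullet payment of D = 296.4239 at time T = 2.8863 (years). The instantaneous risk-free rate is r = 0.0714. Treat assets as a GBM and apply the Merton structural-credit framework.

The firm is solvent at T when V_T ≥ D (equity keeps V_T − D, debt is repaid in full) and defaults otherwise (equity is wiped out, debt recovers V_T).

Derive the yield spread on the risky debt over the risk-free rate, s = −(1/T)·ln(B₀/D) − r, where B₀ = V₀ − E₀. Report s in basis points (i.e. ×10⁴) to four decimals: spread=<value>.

d₁ = [ln(V₀/D) + (r + σ²/2)T] / (σ√T)
   = [ln(442.1110/296.4239) + (0.0714 + 0.5·0.2280²)·2.8863] / (0.2280·√2.8863)
   = [0.399770 + 0.281103] / 0.387352 = 1.757764
d₂ = d₁ − σ√T = 1.757764 − 0.387352 = 1.370412
N(d₁) = 0.960606,  N(d₂) = 0.914721,  e^(−rT) = 0.813766
E₀ = V₀·N(d₁) − D·e^(−rT)·N(d₂)
   = 442.1110·0.960606 − 296.4239·0.813766·0.914721 = 204.045733
B₀ = V₀ − E₀ = 442.1110 − 204.045733 = 238.065267
spread = −(1/T)·ln(B₀/D) − r = −(1/2.8863)·ln(238.065267/296.4239) − 0.0714 = 0.00456080
in basis points: 0.00456080 × 10⁴ = 45.6080 bp

spread=45.6080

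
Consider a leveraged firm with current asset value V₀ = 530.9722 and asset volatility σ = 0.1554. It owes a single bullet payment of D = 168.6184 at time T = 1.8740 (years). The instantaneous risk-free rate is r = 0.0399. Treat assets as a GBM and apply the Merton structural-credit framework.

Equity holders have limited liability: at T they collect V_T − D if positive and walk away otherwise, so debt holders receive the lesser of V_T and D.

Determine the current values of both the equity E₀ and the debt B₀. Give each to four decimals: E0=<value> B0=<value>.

d₁ = [ln(V₀/D) + (r + σ²/2)T] / (σ√T)
   = [ln(530.9722/168.6184) + (0.0399 + 0.5·0.1554²)·1.8740] / (0.1554·√1.8740)
   = [1.147071 + 0.097400] / 0.212733 = 5.849911
d₂ = d₁ − σ√T = 5.849911 − 0.212733 = 5.637178
N(d₁) = 1.000000,  N(d₂) = 1.000000,  e^(−rT) = 0.927954
E₀ = V₀·N(d₁) − D·e^(−rT)·N(d₂)
   = 530.9722·1.000000 − 168.6184·0.927954·1.000000 = 374.502000
B₀ = V₀ − E₀ = 530.9722 − 374.502000 = 156.470200

E0=374.5020 B0=156.4702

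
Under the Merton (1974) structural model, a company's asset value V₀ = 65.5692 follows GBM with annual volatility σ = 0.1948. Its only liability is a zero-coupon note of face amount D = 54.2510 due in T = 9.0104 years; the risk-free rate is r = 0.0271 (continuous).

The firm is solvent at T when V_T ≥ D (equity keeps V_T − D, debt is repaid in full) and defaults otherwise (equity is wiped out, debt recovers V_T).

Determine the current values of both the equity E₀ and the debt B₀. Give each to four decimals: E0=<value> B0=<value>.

d₁ = [ln(V₀/D) + (r + σ²/2)T] / (σ√T)
   = [ln(65.5692/54.2510) + (0.0271 + 0.5·0.1948²)·9.0104] / (0.1948·√9.0104)
   = [0.189485 + 0.415141] / 0.584738 = 1.034012
d₂ = d₁ − σ√T = 1.034012 − 0.584738 = 0.449274
N(d₁) = 0.849435,  N(d₂) = 0.673383,  e^(−rT) = 0.783345
E₀ = V₀·N(d₁) − D·e^(−rT)·N(d₂)
   = 65.5692·0.849435 − 54.2510·0.783345·0.673383 = 27.079817
B₀ = V₀ − E₀ = 65.5692 − 27.079817 = 38.489383

E0=27.0798 B0=38.4894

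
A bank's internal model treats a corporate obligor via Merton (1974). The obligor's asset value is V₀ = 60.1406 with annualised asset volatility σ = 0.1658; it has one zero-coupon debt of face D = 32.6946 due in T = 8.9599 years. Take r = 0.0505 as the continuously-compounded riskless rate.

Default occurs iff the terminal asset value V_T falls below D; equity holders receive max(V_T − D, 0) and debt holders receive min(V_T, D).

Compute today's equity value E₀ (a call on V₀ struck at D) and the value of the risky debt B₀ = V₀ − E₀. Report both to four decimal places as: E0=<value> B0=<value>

d₁ = [ln(V₀/D) + (r + σ²/2)T] / (σ√T)
   = [ln(60.1406/32.6946) + (0.0505 + 0.5·0.1658²)·8.9599] / (0.1658·√8.9599)
   = [0.609475 + 0.575627] / 0.496291 = 2.387920
d₂ = d₁ − σ√T = 2.387920 − 0.496291 = 1.891629
N(d₁) = 0.991528,  N(d₂) = 0.970730,  e^(−rT) = 0.636052
E₀ = V₀·N(d₁) − D·e^(−rT)·N(d₂)
   = 60.1406·0.991528 − 32.6946·0.636052·0.970730 = 39.444309
B₀ = V₀ − E₀ = 60.1406 − 39.444309 = 20.696291

E0=39.4443 B0=20.6963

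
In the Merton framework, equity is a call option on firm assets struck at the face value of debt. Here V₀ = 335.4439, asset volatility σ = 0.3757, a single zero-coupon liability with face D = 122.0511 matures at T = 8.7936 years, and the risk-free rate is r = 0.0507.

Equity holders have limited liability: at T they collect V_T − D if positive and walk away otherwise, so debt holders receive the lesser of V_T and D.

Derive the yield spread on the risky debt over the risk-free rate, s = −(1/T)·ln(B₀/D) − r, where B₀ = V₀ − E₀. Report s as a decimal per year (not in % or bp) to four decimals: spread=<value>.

d₁ = [ln(V₀/D) + (r + σ²/2)T] / (σ√T)
   = [ln(335.4439/122.0511) + (0.0507 + 0.5·0.3757²)·8.7936] / (0.3757·√8.7936)
   = [1.011015 + 1.066446] / 1.114101 = 1.864697
d₂ = d₁ − σ√T = 1.864697 − 1.114101 = 0.750596
N(d₁) = 0.968888,  N(d₂) = 0.773552,  e^(−rT) = 0.640289
E₀ = V₀·N(d₁) − D·e^(−rT)·N(d₂)
   = 335.4439·0.968888 − 122.0511·0.640289·0.773552 = 264.556050
B₀ = V₀ − E₀ = 335.4439 − 264.556050 = 70.887850
spread = −(1/T)·ln(B₀/D) − r = −(1/8.7936)·ln(70.887850/122.0511) − 0.0507 = 0.01108820

spread=0.0111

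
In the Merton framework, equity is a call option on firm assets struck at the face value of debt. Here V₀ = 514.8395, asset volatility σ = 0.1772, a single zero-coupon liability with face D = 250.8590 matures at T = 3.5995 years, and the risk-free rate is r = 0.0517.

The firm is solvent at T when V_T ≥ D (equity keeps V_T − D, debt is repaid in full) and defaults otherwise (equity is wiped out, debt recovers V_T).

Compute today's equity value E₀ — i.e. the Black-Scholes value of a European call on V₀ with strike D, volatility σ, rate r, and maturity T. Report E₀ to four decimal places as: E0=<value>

E0=306.6958

d₁ = [ln(V₀/D) + (r + σ²/2)T] / (σ√T)
   = [ln(514.8395/250.8590) + (0.0517 + 0.5·0.1772²)·3.5995] / (0.1772·√3.5995)
   = [0.718964 + 0.242606] / 0.336190 = 2.860199
d₂ = d₁ − σ√T = 2.860199 − 0.336190 = 2.524009
N(d₁) = 0.997883,  N(d₂) = 0.994199,  e^(−rT) = 0.830195
E₀ = V₀·N(d₁) − D·e^(−rT)·N(d₂)
   = 514.8395·0.997883 − 250.8590·0.830195·0.994199 = 306.695833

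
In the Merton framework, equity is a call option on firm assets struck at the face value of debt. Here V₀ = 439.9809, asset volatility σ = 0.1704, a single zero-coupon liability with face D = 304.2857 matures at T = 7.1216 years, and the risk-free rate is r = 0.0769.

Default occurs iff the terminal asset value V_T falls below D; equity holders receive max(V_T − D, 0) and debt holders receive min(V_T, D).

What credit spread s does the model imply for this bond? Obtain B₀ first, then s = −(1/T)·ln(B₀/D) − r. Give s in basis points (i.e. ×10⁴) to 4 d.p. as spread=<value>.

spread=8.0857

d₁ = [ln(V₀/D) + (r + σ²/2)T] / (σ√T)
   = [ln(439.9809/304.2857) + (0.0769 + 0.5·0.1704²)·7.1216] / (0.1704·√7.1216)
   = [0.368764 + 0.651043] / 0.454735 = 2.242641
d₂ = d₁ − σ√T = 2.242641 − 0.454735 = 1.787906
N(d₁) = 0.987540,  N(d₂) = 0.963104,  e^(−rT) = 0.578307
E₀ = V₀·N(d₁) − D·e^(−rT)·N(d₂)
   = 439.9809·0.987540 − 304.2857·0.578307·0.963104 = 265.020837
B₀ = V₀ − E₀ = 439.9809 − 265.020837 = 174.960063
spread = −(1/T)·ln(B₀/D) − r = −(1/7.1216)·ln(174.960063/304.2857) − 0.0769 = 0.00080857
in basis points: 0.00080857 × 10⁴ = 8.0857 bp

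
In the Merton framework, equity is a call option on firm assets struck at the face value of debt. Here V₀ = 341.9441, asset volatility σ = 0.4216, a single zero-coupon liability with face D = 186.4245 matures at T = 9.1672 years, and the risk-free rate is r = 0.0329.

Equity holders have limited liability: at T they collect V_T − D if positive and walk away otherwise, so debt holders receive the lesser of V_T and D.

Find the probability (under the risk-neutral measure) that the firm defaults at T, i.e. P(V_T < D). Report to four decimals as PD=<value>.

d₁ = [ln(V₀/D) + (r + σ²/2)T] / (σ√T)
   = [ln(341.9441/186.4245) + (0.0329 + 0.5·0.4216²)·9.1672] / (0.4216·√9.1672)
   = [0.606621 + 1.116320] / 1.276495 = 1.349744
d₂ = d₁ − σ√T = 1.349744 − 1.276495 = 0.073250
risk-neutral PD = N(−d₂) = N(-0.073250) = 0.470804

PD=0.4708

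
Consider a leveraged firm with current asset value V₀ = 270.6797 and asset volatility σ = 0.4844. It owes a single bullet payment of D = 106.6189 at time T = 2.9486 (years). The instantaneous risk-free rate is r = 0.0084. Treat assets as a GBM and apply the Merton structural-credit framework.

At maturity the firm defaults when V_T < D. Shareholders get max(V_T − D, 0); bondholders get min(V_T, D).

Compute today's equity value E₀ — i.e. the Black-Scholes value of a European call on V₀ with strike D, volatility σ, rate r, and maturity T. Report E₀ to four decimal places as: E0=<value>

E0=174.8562

d₁ = [ln(V₀/D) + (r + σ²/2)T] / (σ√T)
   = [ln(270.6797/106.6189) + (0.0084 + 0.5·0.4844²)·2.9486] / (0.4844·√2.9486)
   = [0.931675 + 0.370703] / 0.831787 = 1.565760
d₂ = d₁ − σ√T = 1.565760 − 0.831787 = 0.733973
N(d₁) = 0.941298,  N(d₂) = 0.768517,  e^(−rT) = 0.975536
E₀ = V₀·N(d₁) − D·e^(−rT)·N(d₂)
   = 270.6797·0.941298 − 106.6189·0.975536·0.768517 = 174.856211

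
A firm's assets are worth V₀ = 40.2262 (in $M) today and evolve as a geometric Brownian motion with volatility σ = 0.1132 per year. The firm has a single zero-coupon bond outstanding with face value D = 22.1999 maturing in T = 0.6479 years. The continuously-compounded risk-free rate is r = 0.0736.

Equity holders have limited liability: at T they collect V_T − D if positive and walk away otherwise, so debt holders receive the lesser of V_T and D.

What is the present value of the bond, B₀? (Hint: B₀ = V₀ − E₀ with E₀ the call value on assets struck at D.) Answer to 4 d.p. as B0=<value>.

d₁ = [ln(V₀/D) + (r + σ²/2)T] / (σ√T)
   = [ln(40.2262/22.1999) + (0.0736 + 0.5·0.1132²)·0.6479] / (0.1132·√0.6479)
   = [0.594431 + 0.051837] / 0.091117 = 7.092703
d₂ = d₁ − σ√T = 7.092703 − 0.091117 = 7.001586
N(d₁) = 1.000000,  N(d₂) = 1.000000,  e^(−rT) = 0.953434
E₀ = V₀·N(d₁) − D·e^(−rT)·N(d₂)
   = 40.2262·1.000000 − 22.1999·0.953434·1.000000 = 19.060068
B₀ = V₀ − E₀ = 40.2262 − 19.060068 = 21.166132

B0=21.1661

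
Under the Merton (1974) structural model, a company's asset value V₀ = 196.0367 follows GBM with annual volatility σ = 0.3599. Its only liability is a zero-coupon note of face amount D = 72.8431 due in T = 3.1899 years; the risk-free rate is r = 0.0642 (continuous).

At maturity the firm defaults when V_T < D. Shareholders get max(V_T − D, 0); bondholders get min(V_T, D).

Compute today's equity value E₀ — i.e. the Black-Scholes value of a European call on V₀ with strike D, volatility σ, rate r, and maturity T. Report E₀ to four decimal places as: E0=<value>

d₁ = [ln(V₀/D) + (r + σ²/2)T] / (σ√T)
   = [ln(196.0367/72.8431) + (0.0642 + 0.5·0.3599²)·3.1899] / (0.3599·√3.1899)
   = [0.989994 + 0.411382] / 0.642792 = 2.180140
d₂ = d₁ − σ√T = 2.180140 − 0.642792 = 1.537348
N(d₁) = 0.985376,  N(d₂) = 0.937896,  e^(−rT) = 0.814817
E₀ = V₀·N(d₁) − D·e^(−rT)·N(d₂)
   = 196.0367·0.985376 − 72.8431·0.814817·0.937896 = 137.502255

E0=137.5023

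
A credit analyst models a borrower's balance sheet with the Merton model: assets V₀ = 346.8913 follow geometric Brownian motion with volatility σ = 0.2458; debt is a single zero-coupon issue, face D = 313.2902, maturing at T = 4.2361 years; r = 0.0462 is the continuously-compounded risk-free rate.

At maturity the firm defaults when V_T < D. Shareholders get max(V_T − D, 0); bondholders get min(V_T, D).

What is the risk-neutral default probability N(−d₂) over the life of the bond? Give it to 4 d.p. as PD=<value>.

PD=0.3687

d₁ = [ln(V₀/D) + (r + σ²/2)T] / (σ√T)
   = [ln(346.8913/313.2902) + (0.0462 + 0.5·0.2458²)·4.2361] / (0.2458·√4.2361)
   = [0.101882 + 0.323675] / 0.505900 = 0.841187
d₂ = d₁ − σ√T = 0.841187 − 0.505900 = 0.335287
risk-neutral PD = N(−d₂) = N(-0.335287) = 0.368704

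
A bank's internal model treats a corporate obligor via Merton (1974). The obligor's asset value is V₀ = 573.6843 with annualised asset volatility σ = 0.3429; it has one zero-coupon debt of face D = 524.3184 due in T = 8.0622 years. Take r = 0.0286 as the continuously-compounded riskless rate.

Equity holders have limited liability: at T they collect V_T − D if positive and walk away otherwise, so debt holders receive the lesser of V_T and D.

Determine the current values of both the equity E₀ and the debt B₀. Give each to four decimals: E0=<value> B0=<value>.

d₁ = [ln(V₀/D) + (r + σ²/2)T] / (σ√T)
   = [ln(573.6843/524.3184) + (0.0286 + 0.5·0.3429²)·8.0622] / (0.3429·√8.0622)
   = [0.089980 + 0.704557] / 0.973631 = 0.816056
d₂ = d₁ − σ√T = 0.816056 − 0.973631 = -0.157574
N(d₁) = 0.792766,  N(d₂) = 0.437396,  e^(−rT) = 0.794074
E₀ = V₀·N(d₁) − D·e^(−rT)·N(d₂)
   = 573.6843·0.792766 − 524.3184·0.794074·0.437396 = 272.688668
B₀ = V₀ − E₀ = 573.6843 − 272.688668 = 300.995632

E0=272.6887 B0=300.9956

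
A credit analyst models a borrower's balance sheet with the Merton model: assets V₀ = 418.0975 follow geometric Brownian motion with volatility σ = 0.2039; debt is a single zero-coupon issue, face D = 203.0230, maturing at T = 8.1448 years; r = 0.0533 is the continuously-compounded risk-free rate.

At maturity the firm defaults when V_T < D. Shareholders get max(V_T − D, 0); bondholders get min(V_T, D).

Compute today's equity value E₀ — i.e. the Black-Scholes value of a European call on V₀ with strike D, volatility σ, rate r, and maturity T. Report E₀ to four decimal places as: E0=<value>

E0=287.7310

d₁ = [ln(V₀/D) + (r + σ²/2)T] / (σ√T)
   = [ln(418.0975/203.0230) + (0.0533 + 0.5·0.2039²)·8.1448] / (0.2039·√8.1448)
   = [0.722395 + 0.603429] / 0.581912 = 2.278392
d₂ = d₁ − σ√T = 2.278392 − 0.581912 = 1.696480
N(d₁) = 0.988648,  N(d₂) = 0.955102,  e^(−rT) = 0.647836
E₀ = V₀·N(d₁) − D·e^(−rT)·N(d₂)
   = 418.0975·0.988648 − 203.0230·0.647836·0.955102 = 287.731001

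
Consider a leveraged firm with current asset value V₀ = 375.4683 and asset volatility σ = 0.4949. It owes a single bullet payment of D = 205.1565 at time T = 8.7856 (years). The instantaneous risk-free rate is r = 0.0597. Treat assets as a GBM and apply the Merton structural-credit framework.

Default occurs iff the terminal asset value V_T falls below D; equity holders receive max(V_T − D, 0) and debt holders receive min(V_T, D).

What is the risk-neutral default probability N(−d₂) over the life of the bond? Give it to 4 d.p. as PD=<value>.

d₁ = [ln(V₀/D) + (r + σ²/2)T] / (σ√T)
   = [ln(375.4683/205.1565) + (0.0597 + 0.5·0.4949²)·8.7856] / (0.4949·√8.7856)
   = [0.604401 + 1.600411] / 1.466909 = 1.503033
d₂ = d₁ − σ√T = 1.503033 − 1.466909 = 0.036124
risk-neutral PD = N(−d₂) = N(-0.036124) = 0.485592

PD=0.4856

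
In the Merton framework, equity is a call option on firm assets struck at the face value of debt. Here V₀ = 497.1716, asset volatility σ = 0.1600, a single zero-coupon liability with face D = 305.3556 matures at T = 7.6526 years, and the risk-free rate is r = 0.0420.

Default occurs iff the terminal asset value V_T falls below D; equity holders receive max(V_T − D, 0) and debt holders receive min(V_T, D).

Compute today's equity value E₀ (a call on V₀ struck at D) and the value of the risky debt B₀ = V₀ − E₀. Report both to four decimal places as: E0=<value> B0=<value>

d₁ = [ln(V₀/D) + (r + σ²/2)T] / (σ√T)
   = [ln(497.1716/305.3556) + (0.0420 + 0.5·0.1600²)·7.6526] / (0.1600·√7.6526)
   = [0.487458 + 0.419362] / 0.442613 = 2.048788
d₂ = d₁ − σ√T = 2.048788 − 0.442613 = 1.606174
N(d₁) = 0.979759,  N(d₂) = 0.945882,  e^(−rT) = 0.725126
E₀ = V₀·N(d₁) − D·e^(−rT)·N(d₂)
   = 497.1716·0.979759 − 305.3556·0.725126·0.945882 = 277.669544
B₀ = V₀ − E₀ = 497.1716 − 277.669544 = 219.502056

E0=277.6695 B0=219.5021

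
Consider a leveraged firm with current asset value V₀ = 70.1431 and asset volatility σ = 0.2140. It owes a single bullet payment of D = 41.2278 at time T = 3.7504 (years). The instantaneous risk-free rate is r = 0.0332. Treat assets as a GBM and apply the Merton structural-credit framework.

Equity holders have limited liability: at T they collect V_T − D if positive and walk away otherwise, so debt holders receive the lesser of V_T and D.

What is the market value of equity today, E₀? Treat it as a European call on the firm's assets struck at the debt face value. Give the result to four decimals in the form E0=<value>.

d₁ = [ln(V₀/D) + (r + σ²/2)T] / (σ√T)
   = [ln(70.1431/41.2278) + (0.0332 + 0.5·0.2140²)·3.7504] / (0.2140·√3.7504)
   = [0.531425 + 0.210390] / 0.414431 = 1.789958
d₂ = d₁ − σ√T = 1.789958 − 0.414431 = 1.375527
N(d₁) = 0.963270,  N(d₂) = 0.915516,  e^(−rT) = 0.882927
E₀ = V₀·N(d₁) − D·e^(−rT)·N(d₂)
   = 70.1431·0.963270 − 41.2278·0.882927·0.915516 = 34.240918

E0=34.2409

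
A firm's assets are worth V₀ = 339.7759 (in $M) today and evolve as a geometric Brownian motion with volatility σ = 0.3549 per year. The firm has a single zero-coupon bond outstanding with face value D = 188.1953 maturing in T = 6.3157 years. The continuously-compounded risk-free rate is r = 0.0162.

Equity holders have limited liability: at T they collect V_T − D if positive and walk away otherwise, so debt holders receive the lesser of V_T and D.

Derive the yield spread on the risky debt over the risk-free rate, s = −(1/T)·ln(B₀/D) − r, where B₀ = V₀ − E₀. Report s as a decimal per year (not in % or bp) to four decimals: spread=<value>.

spread=0.0255

d₁ = [ln(V₀/D) + (r + σ²/2)T] / (σ√T)
   = [ln(339.7759/188.1953) + (0.0162 + 0.5·0.3549²)·6.3157] / (0.3549·√6.3157)
   = [0.590806 + 0.500058] / 0.891901 = 1.223077
d₂ = d₁ − σ√T = 1.223077 − 0.891901 = 0.331176
N(d₁) = 0.889350,  N(d₂) = 0.629744,  e^(−rT) = 0.902746
E₀ = V₀·N(d₁) − D·e^(−rT)·N(d₂)
   = 339.7759·0.889350 − 188.1953·0.902746·0.629744 = 195.190781
B₀ = V₀ − E₀ = 339.7759 − 195.190781 = 144.585119
spread = −(1/T)·ln(B₀/D) − r = −(1/6.3157)·ln(144.585119/188.1953) − 0.0162 = 0.02553914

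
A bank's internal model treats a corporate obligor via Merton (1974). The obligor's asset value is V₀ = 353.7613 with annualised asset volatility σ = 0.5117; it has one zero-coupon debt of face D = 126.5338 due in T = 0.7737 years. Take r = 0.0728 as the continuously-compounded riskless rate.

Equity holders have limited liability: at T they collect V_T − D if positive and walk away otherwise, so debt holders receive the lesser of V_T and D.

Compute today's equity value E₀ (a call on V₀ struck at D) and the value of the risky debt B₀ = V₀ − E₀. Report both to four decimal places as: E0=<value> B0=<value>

E0=234.3973 B0=119.3640

d₁ = [ln(V₀/D) + (r + σ²/2)T] / (σ√T)
   = [ln(353.7613/126.5338) + (0.0728 + 0.5·0.5117²)·0.7737] / (0.5117·√0.7737)
   = [1.028113 + 0.157617] / 0.450092 = 2.634414
d₂ = d₁ − σ√T = 2.634414 − 0.450092 = 2.184322
N(d₁) = 0.995786,  N(d₂) = 0.985531,  e^(−rT) = 0.945232
E₀ = V₀·N(d₁) − D·e^(−rT)·N(d₂)
   = 353.7613·0.995786 − 126.5338·0.945232·0.985531 = 234.397348
B₀ = V₀ − E₀ = 353.7613 − 234.397348 = 119.363952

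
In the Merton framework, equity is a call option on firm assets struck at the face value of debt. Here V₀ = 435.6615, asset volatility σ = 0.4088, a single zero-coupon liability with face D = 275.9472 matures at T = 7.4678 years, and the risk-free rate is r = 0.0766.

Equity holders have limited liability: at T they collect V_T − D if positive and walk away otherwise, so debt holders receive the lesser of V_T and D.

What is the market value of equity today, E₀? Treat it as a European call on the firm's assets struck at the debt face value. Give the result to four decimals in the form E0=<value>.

d₁ = [ln(V₀/D) + (r + σ²/2)T] / (σ√T)
   = [ln(435.6615/275.9472) + (0.0766 + 0.5·0.4088²)·7.4678] / (0.4088·√7.4678)
   = [0.456656 + 1.196033] / 1.117139 = 1.479394
d₂ = d₁ − σ√T = 1.479394 − 1.117139 = 0.362255
N(d₁) = 0.930483,  N(d₂) = 0.641419,  e^(−rT) = 0.564377
E₀ = V₀·N(d₁) − D·e^(−rT)·N(d₂)
   = 435.6615·0.930483 − 275.9472·0.564377·0.641419 = 305.481946

E0=305.4819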